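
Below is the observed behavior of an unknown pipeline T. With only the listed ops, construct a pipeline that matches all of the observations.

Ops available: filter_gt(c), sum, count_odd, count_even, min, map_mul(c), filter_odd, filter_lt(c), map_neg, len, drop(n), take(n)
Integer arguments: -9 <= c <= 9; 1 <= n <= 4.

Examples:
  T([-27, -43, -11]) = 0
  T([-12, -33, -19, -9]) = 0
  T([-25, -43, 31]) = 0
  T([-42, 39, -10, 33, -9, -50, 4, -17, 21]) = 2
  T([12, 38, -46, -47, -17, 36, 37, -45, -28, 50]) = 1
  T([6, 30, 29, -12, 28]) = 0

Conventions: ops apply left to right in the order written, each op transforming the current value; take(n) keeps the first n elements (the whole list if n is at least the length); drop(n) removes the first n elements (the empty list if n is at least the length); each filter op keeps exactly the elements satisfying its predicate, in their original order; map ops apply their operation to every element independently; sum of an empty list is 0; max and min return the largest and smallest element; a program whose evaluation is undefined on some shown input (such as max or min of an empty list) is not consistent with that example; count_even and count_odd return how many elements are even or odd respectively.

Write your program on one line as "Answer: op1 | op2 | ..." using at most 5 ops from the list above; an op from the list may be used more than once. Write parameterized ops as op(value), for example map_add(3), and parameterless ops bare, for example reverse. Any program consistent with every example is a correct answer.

map_neg | drop(4) | filter_gt(-8) | count_even

Check, running the answer program on each example:
  [-27, -43, -11] -> [27, 43, 11] -> [] -> [] -> 0
  [-12, -33, -19, -9] -> [12, 33, 19, 9] -> [] -> [] -> 0
  [-25, -43, 31] -> [25, 43, -31] -> [] -> [] -> 0
  [-42, 39, -10, 33, -9, -50, 4, -17, 21] -> [42, -39, 10, -33, 9, 50, -4, 17, -21] -> [9, 50, -4, 17, -21] -> [9, 50, -4, 17] -> 2
  [12, 38, -46, -47, -17, 36, 37, -45, -28, 50] -> [-12, -38, 46, 47, 17, -36, -37, 45, 28, -50] -> [17, -36, -37, 45, 28, -50] -> [17, 45, 28] -> 1
  [6, 30, 29, -12, 28] -> [-6, -30, -29, 12, -28] -> [-28] -> [] -> 0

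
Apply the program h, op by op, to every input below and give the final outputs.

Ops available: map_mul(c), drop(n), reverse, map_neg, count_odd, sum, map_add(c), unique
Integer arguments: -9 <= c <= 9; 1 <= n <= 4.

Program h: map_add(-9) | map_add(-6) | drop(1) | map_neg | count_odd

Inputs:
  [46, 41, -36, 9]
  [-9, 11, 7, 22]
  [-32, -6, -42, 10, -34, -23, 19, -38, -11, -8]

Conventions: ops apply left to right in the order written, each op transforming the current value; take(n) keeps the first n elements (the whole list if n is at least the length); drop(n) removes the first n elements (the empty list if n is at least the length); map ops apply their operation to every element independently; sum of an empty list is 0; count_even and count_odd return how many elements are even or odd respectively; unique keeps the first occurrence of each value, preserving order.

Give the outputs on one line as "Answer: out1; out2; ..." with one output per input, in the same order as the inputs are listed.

Execution, op by op:
  [46, 41, -36, 9] -> [37, 32, -45, 0] -> [31, 26, -51, -6] -> [26, -51, -6] -> [-26, 51, 6] -> 1
  [-9, 11, 7, 22] -> [-18, 2, -2, 13] -> [-24, -4, -8, 7] -> [-4, -8, 7] -> [4, 8, -7] -> 1
  [-32, -6, -42, 10, -34, -23, 19, -38, -11, -8] -> [-41, -15, -51, 1, -43, -32, 10, -47, -20, -17] -> [-47, -21, -57, -5, -49, -38, 4, -53, -26, -23] -> [-21, -57, -5, -49, -38, 4, -53, -26, -23] -> [21, 57, 5, 49, 38, -4, 53, 26, 23] -> 6

1; 1; 6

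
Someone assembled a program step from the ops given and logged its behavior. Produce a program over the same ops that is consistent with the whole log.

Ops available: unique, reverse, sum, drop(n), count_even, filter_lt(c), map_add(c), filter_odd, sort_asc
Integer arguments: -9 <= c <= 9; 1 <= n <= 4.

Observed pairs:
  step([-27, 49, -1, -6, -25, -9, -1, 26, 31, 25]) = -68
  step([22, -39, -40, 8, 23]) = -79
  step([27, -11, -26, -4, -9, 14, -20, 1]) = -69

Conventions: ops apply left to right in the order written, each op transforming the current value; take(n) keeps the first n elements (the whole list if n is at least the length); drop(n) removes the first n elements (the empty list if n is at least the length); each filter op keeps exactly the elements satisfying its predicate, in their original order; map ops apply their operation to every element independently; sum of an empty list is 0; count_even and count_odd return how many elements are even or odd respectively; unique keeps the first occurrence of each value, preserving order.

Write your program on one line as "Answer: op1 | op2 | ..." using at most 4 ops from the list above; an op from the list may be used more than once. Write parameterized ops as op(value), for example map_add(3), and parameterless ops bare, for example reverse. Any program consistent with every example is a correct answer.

filter_lt(7) | reverse | unique | sum

Check, running the answer program on each example:
  [-27, 49, -1, -6, -25, -9, -1, 26, 31, 25] -> [-27, -1, -6, -25, -9, -1] -> [-1, -9, -25, -6, -1, -27] -> [-1, -9, -25, -6, -27] -> -68
  [22, -39, -40, 8, 23] -> [-39, -40] -> [-40, -39] -> [-40, -39] -> -79
  [27, -11, -26, -4, -9, 14, -20, 1] -> [-11, -26, -4, -9, -20, 1] -> [1, -20, -9, -4, -26, -11] -> [1, -20, -9, -4, -26, -11] -> -69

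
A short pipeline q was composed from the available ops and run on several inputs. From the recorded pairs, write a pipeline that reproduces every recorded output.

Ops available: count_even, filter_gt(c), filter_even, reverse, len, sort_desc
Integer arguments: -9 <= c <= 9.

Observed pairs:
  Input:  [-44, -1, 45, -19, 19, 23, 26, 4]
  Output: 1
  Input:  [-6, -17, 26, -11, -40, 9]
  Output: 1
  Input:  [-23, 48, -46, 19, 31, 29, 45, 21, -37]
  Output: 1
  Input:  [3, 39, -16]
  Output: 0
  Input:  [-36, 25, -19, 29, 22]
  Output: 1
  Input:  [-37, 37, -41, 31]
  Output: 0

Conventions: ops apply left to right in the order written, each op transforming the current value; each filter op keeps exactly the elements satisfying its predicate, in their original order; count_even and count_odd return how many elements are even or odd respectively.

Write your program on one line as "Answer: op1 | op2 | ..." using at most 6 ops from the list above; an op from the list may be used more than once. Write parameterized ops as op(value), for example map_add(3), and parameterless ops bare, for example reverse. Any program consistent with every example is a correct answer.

filter_even | sort_desc | filter_gt(-7) | filter_gt(9) | count_even

Check, running the answer program on each example:
  [-44, -1, 45, -19, 19, 23, 26, 4] -> [-44, 26, 4] -> [26, 4, -44] -> [26, 4] -> [26] -> 1
  [-6, -17, 26, -11, -40, 9] -> [-6, 26, -40] -> [26, -6, -40] -> [26, -6] -> [26] -> 1
  [-23, 48, -46, 19, 31, 29, 45, 21, -37] -> [48, -46] -> [48, -46] -> [48] -> [48] -> 1
  [3, 39, -16] -> [-16] -> [-16] -> [] -> [] -> 0
  [-36, 25, -19, 29, 22] -> [-36, 22] -> [22, -36] -> [22] -> [22] -> 1
  [-37, 37, -41, 31] -> [] -> [] -> [] -> [] -> 0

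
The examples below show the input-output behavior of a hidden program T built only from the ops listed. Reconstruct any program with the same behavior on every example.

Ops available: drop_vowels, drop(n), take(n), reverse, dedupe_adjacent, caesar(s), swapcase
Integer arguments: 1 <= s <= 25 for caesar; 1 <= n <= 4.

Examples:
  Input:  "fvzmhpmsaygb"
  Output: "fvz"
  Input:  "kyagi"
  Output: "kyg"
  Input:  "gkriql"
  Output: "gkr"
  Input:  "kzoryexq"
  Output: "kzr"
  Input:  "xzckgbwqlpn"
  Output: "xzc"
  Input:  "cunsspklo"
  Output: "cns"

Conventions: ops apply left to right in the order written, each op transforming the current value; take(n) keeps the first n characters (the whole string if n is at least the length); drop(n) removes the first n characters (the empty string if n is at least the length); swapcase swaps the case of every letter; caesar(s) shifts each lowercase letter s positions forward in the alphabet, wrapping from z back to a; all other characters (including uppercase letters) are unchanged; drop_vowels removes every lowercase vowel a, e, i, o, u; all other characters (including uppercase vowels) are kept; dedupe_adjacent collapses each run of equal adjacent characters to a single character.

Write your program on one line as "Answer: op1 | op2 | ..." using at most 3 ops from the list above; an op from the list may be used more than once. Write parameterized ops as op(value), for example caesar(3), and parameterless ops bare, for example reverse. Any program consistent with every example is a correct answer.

dedupe_adjacent | drop_vowels | take(3)

Check, running the answer program on each example:
  "fvzmhpmsaygb" -> "fvzmhpmsaygb" -> "fvzmhpmsygb" -> "fvz"
  "kyagi" -> "kyagi" -> "kyg" -> "kyg"
  "gkriql" -> "gkriql" -> "gkrql" -> "gkr"
  "kzoryexq" -> "kzoryexq" -> "kzryxq" -> "kzr"
  "xzckgbwqlpn" -> "xzckgbwqlpn" -> "xzckgbwqlpn" -> "xzc"
  "cunsspklo" -> "cunspklo" -> "cnspkl" -> "cns"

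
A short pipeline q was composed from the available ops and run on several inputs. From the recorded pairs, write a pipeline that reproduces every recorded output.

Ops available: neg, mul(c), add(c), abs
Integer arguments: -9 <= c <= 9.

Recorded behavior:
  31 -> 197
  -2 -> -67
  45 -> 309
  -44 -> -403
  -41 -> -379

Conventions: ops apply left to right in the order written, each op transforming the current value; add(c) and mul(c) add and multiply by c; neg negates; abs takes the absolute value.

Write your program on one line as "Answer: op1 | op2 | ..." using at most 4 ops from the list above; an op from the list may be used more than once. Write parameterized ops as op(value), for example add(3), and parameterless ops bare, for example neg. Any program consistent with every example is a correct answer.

add(-7) | mul(8) | add(2) | add(3)

Check, running the answer program on each example:
  31 -> 24 -> 192 -> 194 -> 197
  -2 -> -9 -> -72 -> -70 -> -67
  45 -> 38 -> 304 -> 306 -> 309
  -44 -> -51 -> -408 -> -406 -> -403
  -41 -> -48 -> -384 -> -382 -> -379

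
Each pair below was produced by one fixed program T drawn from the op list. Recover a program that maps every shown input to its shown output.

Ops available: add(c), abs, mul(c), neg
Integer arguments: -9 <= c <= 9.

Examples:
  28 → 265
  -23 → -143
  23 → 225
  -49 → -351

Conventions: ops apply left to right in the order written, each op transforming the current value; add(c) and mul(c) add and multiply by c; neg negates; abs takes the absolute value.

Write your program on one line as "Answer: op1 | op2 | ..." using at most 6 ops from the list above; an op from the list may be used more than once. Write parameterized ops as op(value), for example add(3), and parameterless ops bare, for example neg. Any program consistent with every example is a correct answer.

add(4) | mul(8) | neg | add(-9) | neg

Check, running the answer program on each example:
  28 -> 32 -> 256 -> -256 -> -265 -> 265
  -23 -> -19 -> -152 -> 152 -> 143 -> -143
  23 -> 27 -> 216 -> -216 -> -225 -> 225
  -49 -> -45 -> -360 -> 360 -> 351 -> -351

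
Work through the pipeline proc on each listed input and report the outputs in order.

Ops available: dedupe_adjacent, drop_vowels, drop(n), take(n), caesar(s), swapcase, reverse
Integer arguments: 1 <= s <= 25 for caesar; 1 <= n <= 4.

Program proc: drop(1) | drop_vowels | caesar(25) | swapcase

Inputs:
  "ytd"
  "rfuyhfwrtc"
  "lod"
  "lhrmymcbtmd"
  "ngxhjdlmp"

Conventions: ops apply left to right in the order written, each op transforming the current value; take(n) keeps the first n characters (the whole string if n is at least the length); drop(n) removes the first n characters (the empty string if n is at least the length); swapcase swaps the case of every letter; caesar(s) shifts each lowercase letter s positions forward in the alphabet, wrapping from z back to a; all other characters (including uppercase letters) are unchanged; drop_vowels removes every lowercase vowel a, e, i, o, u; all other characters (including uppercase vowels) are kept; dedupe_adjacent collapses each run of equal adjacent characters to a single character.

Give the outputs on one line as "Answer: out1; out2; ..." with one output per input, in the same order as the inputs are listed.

Execution, op by op:
  "ytd" -> "td" -> "td" -> "sc" -> "SC"
  "rfuyhfwrtc" -> "fuyhfwrtc" -> "fyhfwrtc" -> "exgevqsb" -> "EXGEVQSB"
  "lod" -> "od" -> "d" -> "c" -> "C"
  "lhrmymcbtmd" -> "hrmymcbtmd" -> "hrmymcbtmd" -> "gqlxlbaslc" -> "GQLXLBASLC"
  "ngxhjdlmp" -> "gxhjdlmp" -> "gxhjdlmp" -> "fwgicklo" -> "FWGICKLO"

"SC"; "EXGEVQSB"; "C"; "GQLXLBASLC"; "FWGICKLO"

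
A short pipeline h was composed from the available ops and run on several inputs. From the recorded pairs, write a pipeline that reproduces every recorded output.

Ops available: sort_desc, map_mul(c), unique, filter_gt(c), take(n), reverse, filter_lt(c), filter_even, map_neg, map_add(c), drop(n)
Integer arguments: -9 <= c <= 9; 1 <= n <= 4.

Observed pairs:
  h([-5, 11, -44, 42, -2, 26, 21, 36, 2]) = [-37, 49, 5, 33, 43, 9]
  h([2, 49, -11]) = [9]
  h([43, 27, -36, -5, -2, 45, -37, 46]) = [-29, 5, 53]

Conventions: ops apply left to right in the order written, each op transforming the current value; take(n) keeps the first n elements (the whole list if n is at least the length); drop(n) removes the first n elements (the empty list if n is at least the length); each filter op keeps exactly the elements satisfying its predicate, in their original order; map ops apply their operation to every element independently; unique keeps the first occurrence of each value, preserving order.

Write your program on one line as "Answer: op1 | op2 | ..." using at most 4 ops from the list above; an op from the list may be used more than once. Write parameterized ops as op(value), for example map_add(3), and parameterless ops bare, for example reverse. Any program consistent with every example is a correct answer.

reverse | filter_even | map_add(7) | reverse

Check, running the answer program on each example:
  [-5, 11, -44, 42, -2, 26, 21, 36, 2] -> [2, 36, 21, 26, -2, 42, -44, 11, -5] -> [2, 36, 26, -2, 42, -44] -> [9, 43, 33, 5, 49, -37] -> [-37, 49, 5, 33, 43, 9]
  [2, 49, -11] -> [-11, 49, 2] -> [2] -> [9] -> [9]
  [43, 27, -36, -5, -2, 45, -37, 46] -> [46, -37, 45, -2, -5, -36, 27, 43] -> [46, -2, -36] -> [53, 5, -29] -> [-29, 5, 53]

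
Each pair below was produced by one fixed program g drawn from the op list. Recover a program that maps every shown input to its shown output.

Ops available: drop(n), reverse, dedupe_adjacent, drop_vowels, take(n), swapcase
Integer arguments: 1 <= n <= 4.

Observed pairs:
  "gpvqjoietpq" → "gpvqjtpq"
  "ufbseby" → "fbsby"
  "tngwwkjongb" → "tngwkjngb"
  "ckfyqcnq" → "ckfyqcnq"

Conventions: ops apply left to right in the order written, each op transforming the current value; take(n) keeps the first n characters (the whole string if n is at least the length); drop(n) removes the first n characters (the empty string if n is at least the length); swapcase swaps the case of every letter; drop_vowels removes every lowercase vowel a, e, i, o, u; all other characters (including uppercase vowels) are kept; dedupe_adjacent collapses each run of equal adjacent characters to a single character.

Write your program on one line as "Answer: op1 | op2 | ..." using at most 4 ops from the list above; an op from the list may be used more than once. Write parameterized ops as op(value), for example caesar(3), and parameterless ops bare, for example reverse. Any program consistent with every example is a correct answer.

swapcase | dedupe_adjacent | swapcase | drop_vowels

Check, running the answer program on each example:
  "gpvqjoietpq" -> "GPVQJOIETPQ" -> "GPVQJOIETPQ" -> "gpvqjoietpq" -> "gpvqjtpq"
  "ufbseby" -> "UFBSEBY" -> "UFBSEBY" -> "ufbseby" -> "fbsby"
  "tngwwkjongb" -> "TNGWWKJONGB" -> "TNGWKJONGB" -> "tngwkjongb" -> "tngwkjngb"
  "ckfyqcnq" -> "CKFYQCNQ" -> "CKFYQCNQ" -> "ckfyqcnq" -> "ckfyqcnq"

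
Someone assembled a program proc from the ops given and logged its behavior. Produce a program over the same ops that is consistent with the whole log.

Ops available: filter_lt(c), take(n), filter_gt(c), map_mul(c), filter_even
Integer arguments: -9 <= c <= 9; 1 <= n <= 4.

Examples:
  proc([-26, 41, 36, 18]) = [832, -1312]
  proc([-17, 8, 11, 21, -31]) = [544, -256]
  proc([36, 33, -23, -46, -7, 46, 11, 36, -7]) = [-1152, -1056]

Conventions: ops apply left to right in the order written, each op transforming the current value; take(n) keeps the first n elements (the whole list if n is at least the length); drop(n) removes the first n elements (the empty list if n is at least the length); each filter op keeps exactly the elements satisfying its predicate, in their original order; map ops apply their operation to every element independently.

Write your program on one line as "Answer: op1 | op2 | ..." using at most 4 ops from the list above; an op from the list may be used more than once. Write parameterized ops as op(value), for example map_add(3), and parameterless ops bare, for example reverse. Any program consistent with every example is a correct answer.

map_mul(8) | map_mul(-4) | take(2)

Check, running the answer program on each example:
  [-26, 41, 36, 18] -> [-208, 328, 288, 144] -> [832, -1312, -1152, -576] -> [832, -1312]
  [-17, 8, 11, 21, -31] -> [-136, 64, 88, 168, -248] -> [544, -256, -352, -672, 992] -> [544, -256]
  [36, 33, -23, -46, -7, 46, 11, 36, -7] -> [288, 264, -184, -368, -56, 368, 88, 288, -56] -> [-1152, -1056, 736, 1472, 224, -1472, -352, -1152, 224] -> [-1152, -1056]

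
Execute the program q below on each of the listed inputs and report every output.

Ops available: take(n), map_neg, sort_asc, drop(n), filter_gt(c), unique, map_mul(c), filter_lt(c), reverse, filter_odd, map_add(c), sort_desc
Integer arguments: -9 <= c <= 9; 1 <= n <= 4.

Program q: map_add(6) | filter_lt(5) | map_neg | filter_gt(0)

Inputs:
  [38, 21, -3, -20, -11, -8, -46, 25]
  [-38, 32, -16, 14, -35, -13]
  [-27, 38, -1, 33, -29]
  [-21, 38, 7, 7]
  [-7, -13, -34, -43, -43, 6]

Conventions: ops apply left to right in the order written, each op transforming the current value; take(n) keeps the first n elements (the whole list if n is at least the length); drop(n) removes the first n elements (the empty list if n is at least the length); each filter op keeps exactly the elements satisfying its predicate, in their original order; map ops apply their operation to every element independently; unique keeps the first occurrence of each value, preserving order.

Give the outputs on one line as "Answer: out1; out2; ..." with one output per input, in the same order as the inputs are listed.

Execution, op by op:
  [38, 21, -3, -20, -11, -8, -46, 25] -> [44, 27, 3, -14, -5, -2, -40, 31] -> [3, -14, -5, -2, -40] -> [-3, 14, 5, 2, 40] -> [14, 5, 2, 40]
  [-38, 32, -16, 14, -35, -13] -> [-32, 38, -10, 20, -29, -7] -> [-32, -10, -29, -7] -> [32, 10, 29, 7] -> [32, 10, 29, 7]
  [-27, 38, -1, 33, -29] -> [-21, 44, 5, 39, -23] -> [-21, -23] -> [21, 23] -> [21, 23]
  [-21, 38, 7, 7] -> [-15, 44, 13, 13] -> [-15] -> [15] -> [15]
  [-7, -13, -34, -43, -43, 6] -> [-1, -7, -28, -37, -37, 12] -> [-1, -7, -28, -37, -37] -> [1, 7, 28, 37, 37] -> [1, 7, 28, 37, 37]

[14, 5, 2, 40]; [32, 10, 29, 7]; [21, 23]; [15]; [1, 7, 28, 37, 37]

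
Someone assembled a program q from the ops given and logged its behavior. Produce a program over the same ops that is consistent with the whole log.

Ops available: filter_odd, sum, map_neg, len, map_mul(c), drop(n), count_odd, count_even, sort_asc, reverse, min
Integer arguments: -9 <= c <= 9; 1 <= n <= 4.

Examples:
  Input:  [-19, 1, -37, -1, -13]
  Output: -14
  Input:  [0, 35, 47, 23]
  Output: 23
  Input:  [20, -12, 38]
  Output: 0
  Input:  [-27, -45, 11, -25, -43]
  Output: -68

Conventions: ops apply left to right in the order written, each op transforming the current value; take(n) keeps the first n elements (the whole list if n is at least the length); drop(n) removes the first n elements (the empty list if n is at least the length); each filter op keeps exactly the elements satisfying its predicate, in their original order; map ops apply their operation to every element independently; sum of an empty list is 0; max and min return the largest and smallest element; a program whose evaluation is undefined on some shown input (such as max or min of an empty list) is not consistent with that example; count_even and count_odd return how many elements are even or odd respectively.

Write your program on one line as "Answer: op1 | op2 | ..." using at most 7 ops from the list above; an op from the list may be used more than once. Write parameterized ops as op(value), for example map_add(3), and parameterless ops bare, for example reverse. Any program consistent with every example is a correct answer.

drop(2) | map_neg | drop(1) | reverse | map_neg | sum

Check, running the answer program on each example:
  [-19, 1, -37, -1, -13] -> [-37, -1, -13] -> [37, 1, 13] -> [1, 13] -> [13, 1] -> [-13, -1] -> -14
  [0, 35, 47, 23] -> [47, 23] -> [-47, -23] -> [-23] -> [-23] -> [23] -> 23
  [20, -12, 38] -> [38] -> [-38] -> [] -> [] -> [] -> 0
  [-27, -45, 11, -25, -43] -> [11, -25, -43] -> [-11, 25, 43] -> [25, 43] -> [43, 25] -> [-43, -25] -> -68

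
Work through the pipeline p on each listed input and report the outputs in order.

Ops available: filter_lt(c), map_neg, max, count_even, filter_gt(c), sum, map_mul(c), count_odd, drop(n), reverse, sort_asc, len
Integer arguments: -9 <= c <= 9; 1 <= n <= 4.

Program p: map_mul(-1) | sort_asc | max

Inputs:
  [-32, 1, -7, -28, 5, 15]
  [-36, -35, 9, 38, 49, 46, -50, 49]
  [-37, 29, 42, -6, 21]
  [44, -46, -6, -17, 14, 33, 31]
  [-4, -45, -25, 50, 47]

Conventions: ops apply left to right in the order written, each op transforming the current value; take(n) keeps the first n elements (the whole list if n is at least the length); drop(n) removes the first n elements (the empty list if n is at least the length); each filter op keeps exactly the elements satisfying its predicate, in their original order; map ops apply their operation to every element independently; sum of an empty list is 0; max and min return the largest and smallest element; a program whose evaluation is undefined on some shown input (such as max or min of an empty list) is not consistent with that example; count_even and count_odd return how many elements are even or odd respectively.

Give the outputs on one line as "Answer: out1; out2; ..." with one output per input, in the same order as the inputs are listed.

32; 50; 37; 46; 45

Execution, op by op:
  [-32, 1, -7, -28, 5, 15] -> [32, -1, 7, 28, -5, -15] -> [-15, -5, -1, 7, 28, 32] -> 32
  [-36, -35, 9, 38, 49, 46, -50, 49] -> [36, 35, -9, -38, -49, -46, 50, -49] -> [-49, -49, -46, -38, -9, 35, 36, 50] -> 50
  [-37, 29, 42, -6, 21] -> [37, -29, -42, 6, -21] -> [-42, -29, -21, 6, 37] -> 37
  [44, -46, -6, -17, 14, 33, 31] -> [-44, 46, 6, 17, -14, -33, -31] -> [-44, -33, -31, -14, 6, 17, 46] -> 46
  [-4, -45, -25, 50, 47] -> [4, 45, 25, -50, -47] -> [-50, -47, 4, 25, 45] -> 45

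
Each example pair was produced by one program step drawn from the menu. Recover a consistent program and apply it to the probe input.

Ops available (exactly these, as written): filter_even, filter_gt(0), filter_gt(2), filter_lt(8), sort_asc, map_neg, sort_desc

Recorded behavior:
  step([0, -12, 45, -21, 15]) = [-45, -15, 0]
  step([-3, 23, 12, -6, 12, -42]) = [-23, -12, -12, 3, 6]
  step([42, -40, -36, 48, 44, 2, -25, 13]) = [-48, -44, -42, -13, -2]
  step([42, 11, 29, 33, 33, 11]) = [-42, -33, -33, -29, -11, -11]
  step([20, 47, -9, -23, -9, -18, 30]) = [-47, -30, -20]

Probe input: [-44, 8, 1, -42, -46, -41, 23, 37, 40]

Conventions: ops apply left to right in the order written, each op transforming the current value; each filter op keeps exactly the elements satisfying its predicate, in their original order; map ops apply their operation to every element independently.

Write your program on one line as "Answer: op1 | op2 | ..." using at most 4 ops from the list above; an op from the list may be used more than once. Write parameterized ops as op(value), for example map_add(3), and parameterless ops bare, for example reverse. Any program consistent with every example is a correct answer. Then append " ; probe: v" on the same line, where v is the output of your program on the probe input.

sort_desc | map_neg | filter_lt(8) ; probe: [-40, -37, -23, -8, -1]

Check, running the answer program on each example:
  [0, -12, 45, -21, 15] -> [45, 15, 0, -12, -21] -> [-45, -15, 0, 12, 21] -> [-45, -15, 0]
  [-3, 23, 12, -6, 12, -42] -> [23, 12, 12, -3, -6, -42] -> [-23, -12, -12, 3, 6, 42] -> [-23, -12, -12, 3, 6]
  [42, -40, -36, 48, 44, 2, -25, 13] -> [48, 44, 42, 13, 2, -25, -36, -40] -> [-48, -44, -42, -13, -2, 25, 36, 40] -> [-48, -44, -42, -13, -2]
  [42, 11, 29, 33, 33, 11] -> [42, 33, 33, 29, 11, 11] -> [-42, -33, -33, -29, -11, -11] -> [-42, -33, -33, -29, -11, -11]
  [20, 47, -9, -23, -9, -18, 30] -> [47, 30, 20, -9, -9, -18, -23] -> [-47, -30, -20, 9, 9, 18, 23] -> [-47, -30, -20]
  probe: [-44, 8, 1, -42, -46, -41, 23, 37, 40] -> [40, 37, 23, 8, 1, -41, -42, -44, -46] -> [-40, -37, -23, -8, -1, 41, 42, 44, 46] -> [-40, -37, -23, -8, -1]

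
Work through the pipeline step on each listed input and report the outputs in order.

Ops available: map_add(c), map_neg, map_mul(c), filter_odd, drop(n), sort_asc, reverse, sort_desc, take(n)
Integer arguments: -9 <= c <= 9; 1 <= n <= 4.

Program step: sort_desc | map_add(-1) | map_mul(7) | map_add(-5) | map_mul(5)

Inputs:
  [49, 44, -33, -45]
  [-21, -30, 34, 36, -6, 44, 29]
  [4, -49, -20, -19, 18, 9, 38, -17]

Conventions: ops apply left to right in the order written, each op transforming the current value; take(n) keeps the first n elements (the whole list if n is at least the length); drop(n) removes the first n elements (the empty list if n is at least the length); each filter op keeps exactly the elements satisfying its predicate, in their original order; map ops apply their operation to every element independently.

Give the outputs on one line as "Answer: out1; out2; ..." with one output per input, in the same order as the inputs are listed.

[1655, 1480, -1215, -1635]; [1480, 1200, 1130, 955, -270, -795, -1110]; [1270, 570, 255, 80, -655, -725, -760, -1775]

Execution, op by op:
  [49, 44, -33, -45] -> [49, 44, -33, -45] -> [48, 43, -34, -46] -> [336, 301, -238, -322] -> [331, 296, -243, -327] -> [1655, 1480, -1215, -1635]
  [-21, -30, 34, 36, -6, 44, 29] -> [44, 36, 34, 29, -6, -21, -30] -> [43, 35, 33, 28, -7, -22, -31] -> [301, 245, 231, 196, -49, -154, -217] -> [296, 240, 226, 191, -54, -159, -222] -> [1480, 1200, 1130, 955, -270, -795, -1110]
  [4, -49, -20, -19, 18, 9, 38, -17] -> [38, 18, 9, 4, -17, -19, -20, -49] -> [37, 17, 8, 3, -18, -20, -21, -50] -> [259, 119, 56, 21, -126, -140, -147, -350] -> [254, 114, 51, 16, -131, -145, -152, -355] -> [1270, 570, 255, 80, -655, -725, -760, -1775]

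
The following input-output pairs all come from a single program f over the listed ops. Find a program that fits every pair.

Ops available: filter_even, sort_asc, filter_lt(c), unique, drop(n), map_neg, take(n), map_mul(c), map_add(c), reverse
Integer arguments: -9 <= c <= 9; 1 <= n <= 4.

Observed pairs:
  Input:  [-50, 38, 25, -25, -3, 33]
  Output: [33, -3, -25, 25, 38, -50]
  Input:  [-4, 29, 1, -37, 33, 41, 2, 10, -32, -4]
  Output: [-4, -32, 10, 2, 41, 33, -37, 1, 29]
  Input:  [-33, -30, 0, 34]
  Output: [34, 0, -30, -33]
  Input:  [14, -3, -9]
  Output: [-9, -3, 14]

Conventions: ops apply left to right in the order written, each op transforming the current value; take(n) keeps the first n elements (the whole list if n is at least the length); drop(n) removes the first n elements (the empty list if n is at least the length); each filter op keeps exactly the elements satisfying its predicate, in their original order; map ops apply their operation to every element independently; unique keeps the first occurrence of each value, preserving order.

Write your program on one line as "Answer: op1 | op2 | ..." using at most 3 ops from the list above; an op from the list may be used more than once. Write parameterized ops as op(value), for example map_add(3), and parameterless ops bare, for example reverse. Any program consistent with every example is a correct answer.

reverse | unique

Check, running the answer program on each example:
  [-50, 38, 25, -25, -3, 33] -> [33, -3, -25, 25, 38, -50] -> [33, -3, -25, 25, 38, -50]
  [-4, 29, 1, -37, 33, 41, 2, 10, -32, -4] -> [-4, -32, 10, 2, 41, 33, -37, 1, 29, -4] -> [-4, -32, 10, 2, 41, 33, -37, 1, 29]
  [-33, -30, 0, 34] -> [34, 0, -30, -33] -> [34, 0, -30, -33]
  [14, -3, -9] -> [-9, -3, 14] -> [-9, -3, 14]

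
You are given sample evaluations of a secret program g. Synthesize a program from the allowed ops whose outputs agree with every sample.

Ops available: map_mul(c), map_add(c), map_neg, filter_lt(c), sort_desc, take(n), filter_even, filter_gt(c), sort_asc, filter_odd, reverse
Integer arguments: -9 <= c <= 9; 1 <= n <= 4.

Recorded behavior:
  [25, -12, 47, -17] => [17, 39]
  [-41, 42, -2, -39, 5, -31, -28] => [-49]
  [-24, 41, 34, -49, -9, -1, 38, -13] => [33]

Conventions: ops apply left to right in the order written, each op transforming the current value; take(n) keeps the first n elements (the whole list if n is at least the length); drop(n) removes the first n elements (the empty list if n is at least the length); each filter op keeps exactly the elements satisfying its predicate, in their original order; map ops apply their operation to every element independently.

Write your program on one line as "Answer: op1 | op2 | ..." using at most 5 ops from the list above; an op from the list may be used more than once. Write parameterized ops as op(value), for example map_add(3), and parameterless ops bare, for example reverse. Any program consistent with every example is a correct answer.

map_add(-8) | take(3) | sort_asc | filter_odd

Check, running the answer program on each example:
  [25, -12, 47, -17] -> [17, -20, 39, -25] -> [17, -20, 39] -> [-20, 17, 39] -> [17, 39]
  [-41, 42, -2, -39, 5, -31, -28] -> [-49, 34, -10, -47, -3, -39, -36] -> [-49, 34, -10] -> [-49, -10, 34] -> [-49]
  [-24, 41, 34, -49, -9, -1, 38, -13] -> [-32, 33, 26, -57, -17, -9, 30, -21] -> [-32, 33, 26] -> [-32, 26, 33] -> [33]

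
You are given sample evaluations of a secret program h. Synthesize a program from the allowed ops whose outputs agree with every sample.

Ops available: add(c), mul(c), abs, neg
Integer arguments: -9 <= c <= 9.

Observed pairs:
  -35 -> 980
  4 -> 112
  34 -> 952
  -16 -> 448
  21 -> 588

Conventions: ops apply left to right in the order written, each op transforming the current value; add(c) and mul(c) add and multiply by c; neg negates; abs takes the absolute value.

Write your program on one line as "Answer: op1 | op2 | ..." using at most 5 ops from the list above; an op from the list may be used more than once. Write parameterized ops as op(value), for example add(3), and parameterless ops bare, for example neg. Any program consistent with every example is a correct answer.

mul(-4) | abs | mul(-7) | neg

Check, running the answer program on each example:
  -35 -> 140 -> 140 -> -980 -> 980
  4 -> -16 -> 16 -> -112 -> 112
  34 -> -136 -> 136 -> -952 -> 952
  -16 -> 64 -> 64 -> -448 -> 448
  21 -> -84 -> 84 -> -588 -> 588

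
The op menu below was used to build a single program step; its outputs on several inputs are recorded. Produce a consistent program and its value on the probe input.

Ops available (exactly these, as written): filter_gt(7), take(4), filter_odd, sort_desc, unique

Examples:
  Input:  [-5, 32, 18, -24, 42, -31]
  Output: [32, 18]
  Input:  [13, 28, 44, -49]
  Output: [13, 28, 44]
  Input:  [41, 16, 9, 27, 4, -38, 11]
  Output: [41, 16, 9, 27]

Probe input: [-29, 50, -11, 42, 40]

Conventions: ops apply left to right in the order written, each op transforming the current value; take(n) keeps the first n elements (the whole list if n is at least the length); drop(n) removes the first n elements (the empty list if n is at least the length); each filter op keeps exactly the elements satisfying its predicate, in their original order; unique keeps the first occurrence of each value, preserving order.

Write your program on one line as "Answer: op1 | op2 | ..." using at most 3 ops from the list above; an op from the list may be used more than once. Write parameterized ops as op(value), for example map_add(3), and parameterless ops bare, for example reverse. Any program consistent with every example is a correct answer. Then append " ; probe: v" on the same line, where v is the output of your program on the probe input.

take(4) | filter_gt(7) ; probe: [50, 42]

Check, running the answer program on each example:
  [-5, 32, 18, -24, 42, -31] -> [-5, 32, 18, -24] -> [32, 18]
  [13, 28, 44, -49] -> [13, 28, 44, -49] -> [13, 28, 44]
  [41, 16, 9, 27, 4, -38, 11] -> [41, 16, 9, 27] -> [41, 16, 9, 27]
  probe: [-29, 50, -11, 42, 40] -> [-29, 50, -11, 42] -> [50, 42]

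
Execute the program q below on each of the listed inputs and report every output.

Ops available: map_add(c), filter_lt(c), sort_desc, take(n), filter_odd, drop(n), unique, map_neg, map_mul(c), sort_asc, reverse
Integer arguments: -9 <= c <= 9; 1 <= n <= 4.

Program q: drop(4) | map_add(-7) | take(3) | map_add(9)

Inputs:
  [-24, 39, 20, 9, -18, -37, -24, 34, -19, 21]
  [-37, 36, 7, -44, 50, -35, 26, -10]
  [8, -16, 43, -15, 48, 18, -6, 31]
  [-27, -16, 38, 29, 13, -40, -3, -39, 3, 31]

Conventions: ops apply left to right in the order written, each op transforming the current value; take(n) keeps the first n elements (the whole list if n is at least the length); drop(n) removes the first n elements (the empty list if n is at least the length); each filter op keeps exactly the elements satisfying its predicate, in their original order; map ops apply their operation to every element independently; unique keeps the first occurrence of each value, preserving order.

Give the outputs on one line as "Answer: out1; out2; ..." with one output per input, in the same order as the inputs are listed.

[-16, -35, -22]; [52, -33, 28]; [50, 20, -4]; [15, -38, -1]

Execution, op by op:
  [-24, 39, 20, 9, -18, -37, -24, 34, -19, 21] -> [-18, -37, -24, 34, -19, 21] -> [-25, -44, -31, 27, -26, 14] -> [-25, -44, -31] -> [-16, -35, -22]
  [-37, 36, 7, -44, 50, -35, 26, -10] -> [50, -35, 26, -10] -> [43, -42, 19, -17] -> [43, -42, 19] -> [52, -33, 28]
  [8, -16, 43, -15, 48, 18, -6, 31] -> [48, 18, -6, 31] -> [41, 11, -13, 24] -> [41, 11, -13] -> [50, 20, -4]
  [-27, -16, 38, 29, 13, -40, -3, -39, 3, 31] -> [13, -40, -3, -39, 3, 31] -> [6, -47, -10, -46, -4, 24] -> [6, -47, -10] -> [15, -38, -1]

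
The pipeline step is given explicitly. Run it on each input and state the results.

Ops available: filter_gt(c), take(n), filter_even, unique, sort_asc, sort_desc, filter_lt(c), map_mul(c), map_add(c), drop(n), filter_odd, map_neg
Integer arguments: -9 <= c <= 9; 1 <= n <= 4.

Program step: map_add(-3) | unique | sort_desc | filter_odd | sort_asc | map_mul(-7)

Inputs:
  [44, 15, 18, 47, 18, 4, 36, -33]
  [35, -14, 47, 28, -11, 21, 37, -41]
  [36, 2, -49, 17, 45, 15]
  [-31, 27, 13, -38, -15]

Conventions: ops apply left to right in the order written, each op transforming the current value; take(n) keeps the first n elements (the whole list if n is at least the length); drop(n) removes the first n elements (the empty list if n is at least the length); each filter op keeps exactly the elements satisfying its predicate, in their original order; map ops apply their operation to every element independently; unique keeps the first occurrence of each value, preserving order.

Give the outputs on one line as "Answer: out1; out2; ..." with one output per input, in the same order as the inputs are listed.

Execution, op by op:
  [44, 15, 18, 47, 18, 4, 36, -33] -> [41, 12, 15, 44, 15, 1, 33, -36] -> [41, 12, 15, 44, 1, 33, -36] -> [44, 41, 33, 15, 12, 1, -36] -> [41, 33, 15, 1] -> [1, 15, 33, 41] -> [-7, -105, -231, -287]
  [35, -14, 47, 28, -11, 21, 37, -41] -> [32, -17, 44, 25, -14, 18, 34, -44] -> [32, -17, 44, 25, -14, 18, 34, -44] -> [44, 34, 32, 25, 18, -14, -17, -44] -> [25, -17] -> [-17, 25] -> [119, -175]
  [36, 2, -49, 17, 45, 15] -> [33, -1, -52, 14, 42, 12] -> [33, -1, -52, 14, 42, 12] -> [42, 33, 14, 12, -1, -52] -> [33, -1] -> [-1, 33] -> [7, -231]
  [-31, 27, 13, -38, -15] -> [-34, 24, 10, -41, -18] -> [-34, 24, 10, -41, -18] -> [24, 10, -18, -34, -41] -> [-41] -> [-41] -> [287]

[-7, -105, -231, -287]; [119, -175]; [7, -231]; [287]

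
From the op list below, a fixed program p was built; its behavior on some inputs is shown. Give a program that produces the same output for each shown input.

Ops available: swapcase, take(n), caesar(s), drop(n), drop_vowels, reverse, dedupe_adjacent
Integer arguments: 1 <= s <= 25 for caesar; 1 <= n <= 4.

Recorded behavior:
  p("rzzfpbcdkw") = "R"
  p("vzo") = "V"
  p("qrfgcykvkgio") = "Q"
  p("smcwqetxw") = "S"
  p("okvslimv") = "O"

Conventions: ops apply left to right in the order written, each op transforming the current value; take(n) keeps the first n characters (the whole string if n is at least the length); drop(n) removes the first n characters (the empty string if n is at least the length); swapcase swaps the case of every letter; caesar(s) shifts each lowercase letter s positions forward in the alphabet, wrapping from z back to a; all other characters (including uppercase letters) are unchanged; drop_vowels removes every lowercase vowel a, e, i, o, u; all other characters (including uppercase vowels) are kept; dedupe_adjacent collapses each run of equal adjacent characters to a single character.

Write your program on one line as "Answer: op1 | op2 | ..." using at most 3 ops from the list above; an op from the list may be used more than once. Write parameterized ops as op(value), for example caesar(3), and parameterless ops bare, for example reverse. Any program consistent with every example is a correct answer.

swapcase | take(1)

Check, running the answer program on each example:
  "rzzfpbcdkw" -> "RZZFPBCDKW" -> "R"
  "vzo" -> "VZO" -> "V"
  "qrfgcykvkgio" -> "QRFGCYKVKGIO" -> "Q"
  "smcwqetxw" -> "SMCWQETXW" -> "S"
  "okvslimv" -> "OKVSLIMV" -> "O"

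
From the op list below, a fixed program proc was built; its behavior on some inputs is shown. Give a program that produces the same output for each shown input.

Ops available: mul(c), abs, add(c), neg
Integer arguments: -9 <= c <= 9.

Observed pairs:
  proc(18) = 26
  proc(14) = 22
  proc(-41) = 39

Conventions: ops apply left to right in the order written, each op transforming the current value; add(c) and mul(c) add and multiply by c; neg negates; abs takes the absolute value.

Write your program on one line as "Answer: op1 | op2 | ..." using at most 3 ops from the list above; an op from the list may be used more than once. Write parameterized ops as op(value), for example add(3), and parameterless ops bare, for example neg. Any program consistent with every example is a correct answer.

add(5) | abs | add(3)

Check, running the answer program on each example:
  18 -> 23 -> 23 -> 26
  14 -> 19 -> 19 -> 22
  -41 -> -36 -> 36 -> 39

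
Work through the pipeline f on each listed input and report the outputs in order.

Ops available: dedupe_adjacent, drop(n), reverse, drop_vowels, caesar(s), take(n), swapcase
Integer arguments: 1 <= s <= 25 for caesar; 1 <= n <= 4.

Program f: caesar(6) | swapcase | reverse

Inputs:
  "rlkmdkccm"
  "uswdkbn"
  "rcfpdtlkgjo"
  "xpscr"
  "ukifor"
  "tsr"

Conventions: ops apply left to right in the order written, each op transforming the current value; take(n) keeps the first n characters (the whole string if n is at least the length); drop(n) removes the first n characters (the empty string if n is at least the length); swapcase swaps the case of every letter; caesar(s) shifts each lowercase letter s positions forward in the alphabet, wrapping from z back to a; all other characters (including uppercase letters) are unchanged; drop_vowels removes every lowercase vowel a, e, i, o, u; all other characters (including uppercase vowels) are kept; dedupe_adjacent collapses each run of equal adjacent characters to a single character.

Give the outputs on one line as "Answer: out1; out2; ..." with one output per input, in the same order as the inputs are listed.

"SIIQJSQRX"; "THQJCYA"; "UPMQRZJVLIX"; "XIYVD"; "XULOQA"; "XYZ"

Execution, op by op:
  "rlkmdkccm" -> "xrqsjqiis" -> "XRQSJQIIS" -> "SIIQJSQRX"
  "uswdkbn" -> "aycjqht" -> "AYCJQHT" -> "THQJCYA"
  "rcfpdtlkgjo" -> "xilvjzrqmpu" -> "XILVJZRQMPU" -> "UPMQRZJVLIX"
  "xpscr" -> "dvyix" -> "DVYIX" -> "XIYVD"
  "ukifor" -> "aqolux" -> "AQOLUX" -> "XULOQA"
  "tsr" -> "zyx" -> "ZYX" -> "XYZ"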